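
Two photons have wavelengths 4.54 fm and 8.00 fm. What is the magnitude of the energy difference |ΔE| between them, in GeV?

Using E = hc/λ: E₁ = 4.375 × 10^-11 J, E₂ = 2.483 × 10^-11 J.
|ΔE| = |4.375 × 10^-11 − 2.483 × 10^-11| = 1.89 × 10^-11 J = 0.118 GeV.

0.118 GeV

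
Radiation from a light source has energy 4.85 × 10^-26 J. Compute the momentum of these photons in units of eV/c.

3.03 × 10^-7 eV/c

(c = 2.99792458 × 10^8 m/s, 1 eV = 1.602176634 × 10^-19 J.)
The photon relation is p = E/c, giving p = 1.618 × 10^-34 kg·m/s.
Converting to eV/c: p = 3.027 × 10^-7 eV/c ≈ 3.03 × 10^-7 eV/c.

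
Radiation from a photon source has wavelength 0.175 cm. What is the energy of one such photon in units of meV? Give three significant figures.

Use h = 6.62607015e-34 J·s, c = 2.99792458e8 m/s, 1 eV = 1.602176634e-19 J.
In SI units: λ = 0.175 cm = 0.00175 m.
Apply E = hc/λ: E = 1.135e-22 J.
Converting to meV: E = 0.7085 meV ≈ 0.708 meV.

0.708 meV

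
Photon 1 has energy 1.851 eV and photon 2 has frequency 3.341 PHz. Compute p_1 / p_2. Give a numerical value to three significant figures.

p_1 = 9.892 × 10^-28 kg·m/s (from energy = 1.851 eV, via p = E/c).
p_2 = 7.384 × 10^-27 kg·m/s (from frequency = 3.341 PHz, via p = hf/c).
Ratio = 9.892 × 10^-28 / 7.384 × 10^-27 = 0.134.

0.134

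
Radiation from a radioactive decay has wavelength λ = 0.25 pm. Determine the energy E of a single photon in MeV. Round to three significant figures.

4.96 MeV

First convert: λ = 0.25 pm = 2.5 × 10^-13 m.
Since E = hc/λ for a photon, E = 7.946 × 10^-13 J.
Converting to MeV: E = 4.959 MeV ≈ 4.96 MeV.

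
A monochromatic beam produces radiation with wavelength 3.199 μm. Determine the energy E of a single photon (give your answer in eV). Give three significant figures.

(h = 6.62607015·10^-34 J·s, c = 2.99792458·10^8 m/s, 1 eV = 1.602176634·10^-19 J.)
In SI units: λ = 3.199 μm = 3.199·10^-6 m.
Since E = hc/λ for a photon, E = 6.210·10^-20 J.
Converting to eV: E = 0.3876 eV ≈ 0.388 eV.

0.388 eV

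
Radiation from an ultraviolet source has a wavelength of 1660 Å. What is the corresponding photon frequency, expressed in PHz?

(c = 2.99792458·10^8 m/s.)
Convert to SI: λ = 1660 Å = 1.66·10^-7 m.
For a photon f = c/λ, so f = 1.806·10^15 Hz.
Converting to PHz: f = 1.806 PHz ≈ 1.81 PHz.

1.81 PHz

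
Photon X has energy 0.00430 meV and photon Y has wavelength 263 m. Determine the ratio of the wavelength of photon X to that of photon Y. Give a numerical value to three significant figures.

λ_X = 0.2883 m (from energy = 0.00430 meV, via λ = hc/E).
λ_Y = 263.0 m (from wavelength = 263 m, via λ given directly).
Ratio = 0.2883 / 263.0 = 1.10 × 10^-3.

1.10 × 10^-3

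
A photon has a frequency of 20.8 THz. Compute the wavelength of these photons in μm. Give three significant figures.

Take c = 2.99792458e8 m/s.
In SI units: f = 20.8 THz = 2.08e13 Hz.
Since λ = c/f for a photon, λ = 1.441e-5 m.
Converting to μm: λ = 14.41 μm ≈ 14.4 μm.

14.4 μm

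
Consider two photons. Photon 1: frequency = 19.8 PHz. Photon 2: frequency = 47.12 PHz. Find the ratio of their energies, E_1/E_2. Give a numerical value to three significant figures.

E_1 = 1.312 × 10^-17 J (from frequency = 19.8 PHz, via E = hf).
E_2 = 3.122 × 10^-17 J (from frequency = 47.12 PHz, via E = hf).
Ratio = 1.312 × 10^-17 / 3.122 × 10^-17 = 0.420.

0.420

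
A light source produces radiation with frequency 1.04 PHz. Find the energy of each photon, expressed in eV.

In SI units: f = 1.04 PHz = 1.04e15 Hz.
Since E = hf for a photon, E = 6.891e-19 J.
Converting to eV: E = 4.301 eV ≈ 4.30 eV.

4.30 eV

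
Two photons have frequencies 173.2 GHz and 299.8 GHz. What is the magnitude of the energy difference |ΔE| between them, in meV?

Using E = hf: E₁ = 1.1476e-22 J, E₂ = 1.9865e-22 J.
|ΔE| = |1.1476e-22 − 1.9865e-22| = 8.39e-23 J = 0.524 meV.

0.524 meV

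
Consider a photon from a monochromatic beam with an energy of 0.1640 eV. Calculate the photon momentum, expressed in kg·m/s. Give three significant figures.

8.76e-29 kg·m/s

Use c = 2.99792458e8 m/s, 1 eV = 1.602176634e-19 J.
First convert: E = 0.1640 eV = 2.6276e-20 J.
Apply p = E/c: p = 8.765e-29 kg·m/s.
So p ≈ 8.76e-29 kg·m/s.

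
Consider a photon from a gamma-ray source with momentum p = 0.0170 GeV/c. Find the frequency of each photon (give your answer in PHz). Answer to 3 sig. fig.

4.11·10^6 PHz

Convert to SI: p = 0.0170 GeV/c = 9.0853·10^-21 kg·m/s.
Since f = pc/h for a photon, f = 4.111·10^21 Hz.
Converting to PHz: f = 4.111·10^6 PHz ≈ 4.11·10^6 PHz.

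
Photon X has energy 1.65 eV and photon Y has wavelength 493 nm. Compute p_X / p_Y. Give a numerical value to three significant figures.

p_X = 8.818 × 10^-28 kg·m/s (from energy = 1.65 eV, via p = E/c).
p_Y = 1.344 × 10^-27 kg·m/s (from wavelength = 493 nm, via p = h/λ).
Ratio = 8.818 × 10^-28 / 1.344 × 10^-27 = 0.656.

0.656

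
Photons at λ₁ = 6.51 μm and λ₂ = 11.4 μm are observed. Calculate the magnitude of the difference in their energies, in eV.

0.0817 eV

Using E = hc/λ: E₁ = 3.051 × 10^-20 J, E₂ = 1.742 × 10^-20 J.
|ΔE| = |3.051 × 10^-20 − 1.742 × 10^-20| = 1.31 × 10^-20 J = 0.0817 eV.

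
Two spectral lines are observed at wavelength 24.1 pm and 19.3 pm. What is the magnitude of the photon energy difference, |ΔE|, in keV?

12.8 keV

Using E = hc/λ: E₁ = 8.243e-15 J, E₂ = 1.029e-14 J.
|ΔE| = |8.243e-15 − 1.029e-14| = 2.05e-15 J = 12.8 keV.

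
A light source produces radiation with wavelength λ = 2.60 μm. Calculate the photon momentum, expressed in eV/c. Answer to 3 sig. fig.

0.477 eV/c

Take h = 6.62607015 × 10^-34 J·s, c = 2.99792458 × 10^8 m/s, 1 eV = 1.602176634 × 10^-19 J.
In SI units: λ = 2.60 μm = 2.60 × 10^-6 m.
The photon relation is p = h/λ, giving p = 2.548 × 10^-28 kg·m/s.
Converting to eV/c: p = 0.4769 eV/c ≈ 0.477 eV/c.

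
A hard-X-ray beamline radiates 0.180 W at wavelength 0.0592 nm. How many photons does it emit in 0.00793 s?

Total energy: E_total = P·t = 0.180 × 0.00793 = 0.001427 J.
Per-photon energy: E = 3.355 × 10^-15 J.
N = E_total / E_photon = 4.25 × 10^11.

4.25 × 10^11 photons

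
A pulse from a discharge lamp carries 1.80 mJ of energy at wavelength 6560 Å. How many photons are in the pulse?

5.94 × 10^15 photons

Per-photon energy: E = 3.028 × 10^-19 J (from wavelength = 6560 Å).
N = E_total / E_photon = 0.00180 J / 3.028 × 10^-19 J = 5.94 × 10^15.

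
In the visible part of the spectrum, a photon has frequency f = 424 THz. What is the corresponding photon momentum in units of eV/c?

1.75 eV/c

Use h = 6.62607015e-34 J·s, c = 2.99792458e8 m/s, 1 eV = 1.602176634e-19 J.
Convert to SI: f = 424 THz = 4.24e14 Hz.
The photon relation is p = hf/c, giving p = 9.371e-28 kg·m/s.
Converting to eV/c: p = 1.754 eV/c ≈ 1.75 eV/c.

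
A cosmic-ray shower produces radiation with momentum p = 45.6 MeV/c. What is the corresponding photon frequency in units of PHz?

1.10 × 10^7 PHz

(h = 6.62607015 × 10^-34 J·s, c = 2.99792458 × 10^8 m/s, 1 eV = 1.602176634 × 10^-19 J.)
In SI units: p = 45.6 MeV/c = 2.4370 × 10^-20 kg·m/s.
Apply f = pc/h: f = 1.103 × 10^22 Hz.
Converting to PHz: f = 1.103 × 10^7 PHz ≈ 1.10 × 10^7 PHz.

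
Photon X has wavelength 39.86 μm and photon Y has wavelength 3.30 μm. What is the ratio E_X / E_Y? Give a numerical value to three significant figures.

0.0828

E_X = 4.984e-21 J (from wavelength = 39.86 μm, via E = hc/λ).
E_Y = 6.020e-20 J (from wavelength = 3.30 μm, via E = hc/λ).
Ratio = 4.984e-21 / 6.020e-20 = 0.0828.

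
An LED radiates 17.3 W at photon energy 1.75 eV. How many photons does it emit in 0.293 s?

Total energy: E_total = P·t = 17.3 × 0.293 = 5.069 J.
Per-photon energy: E = 2.804e-19 J.
N = E_total / E_photon = 1.81e19.

1.81e19 photons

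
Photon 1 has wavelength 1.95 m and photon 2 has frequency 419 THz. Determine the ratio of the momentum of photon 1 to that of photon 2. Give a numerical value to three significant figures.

3.67 × 10^-7

p_1 = 3.398 × 10^-34 kg·m/s (from wavelength = 1.95 m, via p = h/λ).
p_2 = 9.261 × 10^-28 kg·m/s (from frequency = 419 THz, via p = hf/c).
Ratio = 3.398 × 10^-34 / 9.261 × 10^-28 = 3.67 × 10^-7.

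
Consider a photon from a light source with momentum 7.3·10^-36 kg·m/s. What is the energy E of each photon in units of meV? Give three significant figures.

Apply E = pc: E = 2.188·10^-27 J.
Converting to meV: E = 1.366·10^-5 meV ≈ 1.37·10^-5 meV.

1.37·10^-5 meV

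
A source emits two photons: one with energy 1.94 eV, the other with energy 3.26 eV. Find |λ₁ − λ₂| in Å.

2590 Å

Using λ = hc/E: λ₁ = 6.391e-7 m, λ₂ = 3.803e-7 m.
|Δλ| = |6.391e-7 − 3.803e-7| = 2.59e-7 m = 2590 Å.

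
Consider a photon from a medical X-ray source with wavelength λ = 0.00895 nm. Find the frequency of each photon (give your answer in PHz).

3.35e4 PHz

Take c = 2.99792458e8 m/s.
First convert: λ = 0.00895 nm = 8.95e-12 m.
For a photon f = c/λ, so f = 3.350e19 Hz.
Converting to PHz: f = 33500 PHz ≈ 3.35e4 PHz.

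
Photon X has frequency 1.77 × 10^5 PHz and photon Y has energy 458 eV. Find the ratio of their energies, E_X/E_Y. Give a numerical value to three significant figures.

E_X = 1.173 × 10^-13 J (from frequency = 1.77 × 10^5 PHz, via E = hf).
E_Y = 7.338 × 10^-17 J (from energy = 458 eV, via E given directly).
Ratio = 1.173 × 10^-13 / 7.338 × 10^-17 = 1600.

1600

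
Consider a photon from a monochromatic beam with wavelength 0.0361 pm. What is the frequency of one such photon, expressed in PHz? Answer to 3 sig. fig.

(c = 2.99792458 × 10^8 m/s.)
Convert to SI: λ = 0.0361 pm = 3.61 × 10^-14 m.
Since f = c/λ for a photon, f = 8.305 × 10^21 Hz.
Converting to PHz: f = 8.305 × 10^6 PHz ≈ 8.30 × 10^6 PHz.

8.30 × 10^6 PHz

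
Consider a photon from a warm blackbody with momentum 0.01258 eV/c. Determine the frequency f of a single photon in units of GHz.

3040 GHz

First convert: p = 0.01258 eV/c = 6.7231e-30 kg·m/s.
For a photon f = pc/h, so f = 3.042e12 Hz.
Converting to GHz: f = 3042 GHz ≈ 3040 GHz.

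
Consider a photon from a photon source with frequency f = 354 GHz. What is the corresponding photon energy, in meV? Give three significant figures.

1.46 meV

First convert: f = 354 GHz = 3.54 × 10^11 Hz.
For a photon E = hf, so E = 2.346 × 10^-22 J.
Converting to meV: E = 1.464 meV ≈ 1.46 meV.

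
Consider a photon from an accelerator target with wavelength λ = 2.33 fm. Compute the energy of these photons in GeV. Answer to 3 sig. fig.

(h = 6.62607015 × 10^-34 J·s, c = 2.99792458 × 10^8 m/s, 1 eV = 1.602176634 × 10^-19 J.)
Convert to SI: λ = 2.33 fm = 2.33 × 10^-15 m.
Since E = hc/λ for a photon, E = 8.526 × 10^-11 J.
Converting to GeV: E = 0.5321 GeV ≈ 0.532 GeV.

0.532 GeV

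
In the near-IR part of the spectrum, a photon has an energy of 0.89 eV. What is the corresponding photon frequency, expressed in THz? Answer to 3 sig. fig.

215 THz

(h = 6.62607015 × 10^-34 J·s, 1 eV = 1.602176634 × 10^-19 J.)
First convert: E = 0.89 eV = 1.4259 × 10^-19 J.
Since f = E/h for a photon, f = 2.152 × 10^14 Hz.
Converting to THz: f = 215.2 THz ≈ 215 THz.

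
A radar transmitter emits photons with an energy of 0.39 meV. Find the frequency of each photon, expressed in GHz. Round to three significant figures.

(h = 6.62607015e-34 J·s, 1 eV = 1.602176634e-19 J.)
First convert: E = 0.39 meV = 6.2485e-23 J.
Apply f = E/h: f = 9.430e10 Hz.
Converting to GHz: f = 94.30 GHz ≈ 94.3 GHz.

94.3 GHz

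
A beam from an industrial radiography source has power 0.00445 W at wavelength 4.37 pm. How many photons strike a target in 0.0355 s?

Total energy: E_total = P·t = 0.00445 × 0.0355 = 1.580 × 10^-4 J.
Per-photon energy: E = 4.546 × 10^-14 J.
N = E_total / E_photon = 3.48 × 10^9.

3.48 × 10^9 photons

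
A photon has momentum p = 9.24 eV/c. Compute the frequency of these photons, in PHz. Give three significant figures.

In SI units: p = 9.24 eV/c = 4.9381 × 10^-27 kg·m/s.
Since f = pc/h for a photon, f = 2.234 × 10^15 Hz.
Converting to PHz: f = 2.234 PHz ≈ 2.23 PHz.

2.23 PHz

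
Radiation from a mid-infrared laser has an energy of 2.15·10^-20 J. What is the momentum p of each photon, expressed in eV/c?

0.134 eV/c

Use c = 2.99792458·10^8 m/s, 1 eV = 1.602176634·10^-19 J.
The photon relation is p = E/c, giving p = 7.172·10^-29 kg·m/s.
Converting to eV/c: p = 0.1342 eV/c ≈ 0.134 eV/c.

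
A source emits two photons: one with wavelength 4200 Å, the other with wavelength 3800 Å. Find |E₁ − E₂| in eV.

Using E = hc/λ: E₁ = 4.730·10^-19 J, E₂ = 5.227·10^-19 J.
|ΔE| = |4.730·10^-19 − 5.227·10^-19| = 4.98·10^-20 J = 0.311 eV.

0.311 eV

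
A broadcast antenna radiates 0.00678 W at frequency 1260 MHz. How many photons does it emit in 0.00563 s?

4.57e19 photons

Total energy: E_total = P·t = 0.00678 × 0.00563 = 3.817e-5 J.
Per-photon energy: E = 8.349e-25 J.
N = E_total / E_photon = 4.57e19.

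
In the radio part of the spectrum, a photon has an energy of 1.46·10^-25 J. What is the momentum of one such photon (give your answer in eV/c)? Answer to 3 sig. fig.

9.11·10^-7 eV/c

(c = 2.99792458·10^8 m/s, 1 eV = 1.602176634·10^-19 J.)
Apply p = E/c: p = 4.870·10^-34 kg·m/s.
Converting to eV/c: p = 9.113·10^-7 eV/c ≈ 9.11·10^-7 eV/c.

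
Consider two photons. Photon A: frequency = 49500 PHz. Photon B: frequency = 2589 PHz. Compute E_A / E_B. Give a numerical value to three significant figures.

19.1

E_A = 3.280 × 10^-14 J (from frequency = 49500 PHz, via E = hf).
E_B = 1.715 × 10^-15 J (from frequency = 2589 PHz, via E = hf).
Ratio = 3.280 × 10^-14 / 1.715 × 10^-15 = 19.1.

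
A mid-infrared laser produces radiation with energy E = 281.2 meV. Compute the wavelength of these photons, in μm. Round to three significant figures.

In SI units: E = 281.2 meV = 4.5053 × 10^-20 J.
Since λ = hc/E for a photon, λ = 4.409 × 10^-6 m.
Converting to μm: λ = 4.409 μm ≈ 4.41 μm.

4.41 μm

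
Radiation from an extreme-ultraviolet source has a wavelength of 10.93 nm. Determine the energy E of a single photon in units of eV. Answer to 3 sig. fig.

(h = 6.62607015 × 10^-34 J·s, c = 2.99792458 × 10^8 m/s, 1 eV = 1.602176634 × 10^-19 J.)
Convert to SI: λ = 10.93 nm = 1.093 × 10^-8 m.
For a photon E = hc/λ, so E = 1.817 × 10^-17 J.
Converting to eV: E = 113.4 eV ≈ 113 eV.

113 eV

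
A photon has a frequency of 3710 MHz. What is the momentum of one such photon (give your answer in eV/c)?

In SI units: f = 3710 MHz = 3.71e9 Hz.
For a photon p = hf/c, so p = 8.200e-33 kg·m/s.
Converting to eV/c: p = 1.534e-5 eV/c ≈ 1.53e-5 eV/c.

1.53e-5 eV/c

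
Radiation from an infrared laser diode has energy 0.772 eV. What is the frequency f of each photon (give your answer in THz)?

187 THz

First convert: E = 0.772 eV = 1.2369e-19 J.
For a photon f = E/h, so f = 1.867e14 Hz.
Converting to THz: f = 186.7 THz ≈ 187 THz.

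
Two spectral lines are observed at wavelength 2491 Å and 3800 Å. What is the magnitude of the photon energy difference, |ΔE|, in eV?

Using E = hc/λ: E₁ = 7.9745e-19 J, E₂ = 5.2275e-19 J.
|ΔE| = |7.9745e-19 − 5.2275e-19| = 2.75e-19 J = 1.71 eV.

1.71 eV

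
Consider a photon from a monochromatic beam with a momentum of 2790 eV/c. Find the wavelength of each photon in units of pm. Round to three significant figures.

444 pm

(h = 6.62607015·10^-34 J·s, c = 2.99792458·10^8 m/s, 1 eV = 1.602176634·10^-19 J.)
Convert to SI: p = 2790 eV/c = 1.4911·10^-24 kg·m/s.
The photon relation is λ = h/p, giving λ = 4.444·10^-10 m.
Converting to pm: λ = 444.4 pm ≈ 444 pm.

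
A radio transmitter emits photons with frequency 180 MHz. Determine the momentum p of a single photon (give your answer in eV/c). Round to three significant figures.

7.44 × 10^-7 eV/c

First convert: f = 180 MHz = 1.8 × 10^8 Hz.
For a photon p = hf/c, so p = 3.978 × 10^-34 kg·m/s.
Converting to eV/c: p = 7.444 × 10^-7 eV/c ≈ 7.44 × 10^-7 eV/c.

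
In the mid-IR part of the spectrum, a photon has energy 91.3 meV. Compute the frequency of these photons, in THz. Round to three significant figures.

(h = 6.62607015 × 10^-34 J·s, 1 eV = 1.602176634 × 10^-19 J.)
Convert to SI: E = 91.3 meV = 1.4628 × 10^-20 J.
Apply f = E/h: f = 2.208 × 10^13 Hz.
Converting to THz: f = 22.08 THz ≈ 22.1 THz.

22.1 THz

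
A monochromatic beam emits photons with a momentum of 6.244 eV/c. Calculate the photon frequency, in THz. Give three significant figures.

1510 THz

Convert to SI: p = 6.244 eV/c = 3.3370 × 10^-27 kg·m/s.
Since f = pc/h for a photon, f = 1.510 × 10^15 Hz.
Converting to THz: f = 1510 THz ≈ 1510 THz.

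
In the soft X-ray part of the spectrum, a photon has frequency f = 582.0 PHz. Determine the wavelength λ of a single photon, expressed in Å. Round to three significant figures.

5.15 Å

(c = 2.99792458·10^8 m/s.)
First convert: f = 582.0 PHz = 5.820·10^17 Hz.
Apply λ = c/f: λ = 5.151·10^-10 m.
Converting to Å: λ = 5.151 Å ≈ 5.15 Å.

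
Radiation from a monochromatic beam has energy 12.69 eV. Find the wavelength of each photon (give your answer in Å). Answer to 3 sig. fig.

(h = 6.62607015e-34 J·s, c = 2.99792458e8 m/s, 1 eV = 1.602176634e-19 J.)
In SI units: E = 12.69 eV = 2.0332e-18 J.
The photon relation is λ = hc/E, giving λ = 9.770e-8 m.
Converting to Å: λ = 977.0 Å ≈ 977 Å.

977 Å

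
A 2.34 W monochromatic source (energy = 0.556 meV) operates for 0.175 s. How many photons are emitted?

4.60e21 photons

Total energy: E_total = P·t = 2.34 × 0.175 = 0.4095 J.
Per-photon energy: E = 8.908e-23 J.
N = E_total / E_photon = 4.60e21.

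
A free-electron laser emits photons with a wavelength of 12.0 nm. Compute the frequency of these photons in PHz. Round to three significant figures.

In SI units: λ = 12.0 nm = 1.20 × 10^-8 m.
For a photon f = c/λ, so f = 2.498 × 10^16 Hz.
Converting to PHz: f = 24.98 PHz ≈ 25.0 PHz.

25.0 PHz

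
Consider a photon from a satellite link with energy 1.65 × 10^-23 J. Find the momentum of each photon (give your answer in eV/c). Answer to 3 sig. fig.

The photon relation is p = E/c, giving p = 5.504 × 10^-32 kg·m/s.
Converting to eV/c: p = 1.030 × 10^-4 eV/c ≈ 1.03 × 10^-4 eV/c.

1.03 × 10^-4 eV/c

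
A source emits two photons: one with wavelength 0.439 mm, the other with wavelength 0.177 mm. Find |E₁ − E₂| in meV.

4.18 meV

Using E = hc/λ: E₁ = 4.525e-22 J, E₂ = 1.122e-21 J.
|ΔE| = |4.525e-22 − 1.122e-21| = 6.70e-22 J = 4.18 meV.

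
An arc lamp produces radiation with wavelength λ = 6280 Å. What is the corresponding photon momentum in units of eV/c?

1.97 eV/c

Take h = 6.62607015 × 10^-34 J·s, c = 2.99792458 × 10^8 m/s, 1 eV = 1.602176634 × 10^-19 J.
Convert to SI: λ = 6280 Å = 6.28 × 10^-7 m.
For a photon p = h/λ, so p = 1.055 × 10^-27 kg·m/s.
Converting to eV/c: p = 1.974 eV/c ≈ 1.97 eV/c.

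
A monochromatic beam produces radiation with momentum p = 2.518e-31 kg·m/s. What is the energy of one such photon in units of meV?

0.471 meV

The photon relation is E = pc, giving E = 7.549e-23 J.
Converting to meV: E = 0.4712 meV ≈ 0.471 meV.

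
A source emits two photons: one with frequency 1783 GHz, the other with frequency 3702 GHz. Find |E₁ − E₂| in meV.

Using E = hf: E₁ = 1.1814e-21 J, E₂ = 2.4530e-21 J.
|ΔE| = |1.1814e-21 − 2.4530e-21| = 1.27e-21 J = 7.94 meV.

7.94 meV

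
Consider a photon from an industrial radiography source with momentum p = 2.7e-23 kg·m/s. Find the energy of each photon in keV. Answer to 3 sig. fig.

50.5 keV

Use c = 2.99792458e8 m/s, 1 eV = 1.602176634e-19 J.
The photon relation is E = pc, giving E = 8.094e-15 J.
Converting to keV: E = 50.52 keV ≈ 50.5 keV.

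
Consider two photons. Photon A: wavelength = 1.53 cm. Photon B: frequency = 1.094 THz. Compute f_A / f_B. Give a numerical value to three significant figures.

f_A = 1.959e10 Hz (from wavelength = 1.53 cm, via f = c/λ).
f_B = 1.094e12 Hz (from frequency = 1.094 THz, via f given directly).
Ratio = 1.959e10 / 1.094e12 = 0.0179.

0.0179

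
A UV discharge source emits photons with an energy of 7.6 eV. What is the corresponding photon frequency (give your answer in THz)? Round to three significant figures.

1840 THz

Convert to SI: E = 7.6 eV = 1.2177 × 10^-18 J.
Apply f = E/h: f = 1.838 × 10^15 Hz.
Converting to THz: f = 1838 THz ≈ 1840 THz.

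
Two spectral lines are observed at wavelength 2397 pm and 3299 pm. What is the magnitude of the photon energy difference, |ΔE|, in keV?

0.141 keV

Using E = hc/λ: E₁ = 8.2872 × 10^-17 J, E₂ = 6.0214 × 10^-17 J.
|ΔE| = |8.2872 × 10^-17 − 6.0214 × 10^-17| = 2.27 × 10^-17 J = 0.141 keV.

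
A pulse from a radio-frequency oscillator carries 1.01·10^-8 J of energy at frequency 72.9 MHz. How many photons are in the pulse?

Per-photon energy: E = 4.830·10^-26 J (from frequency = 72.9 MHz).
N = E_total / E_photon = 1.01·10^-8 J / 4.830·10^-26 J = 2.09·10^17.

2.09·10^17 photons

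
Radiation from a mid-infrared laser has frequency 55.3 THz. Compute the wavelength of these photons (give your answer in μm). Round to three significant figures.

Take c = 2.99792458 × 10^8 m/s.
In SI units: f = 55.3 THz = 5.53 × 10^13 Hz.
For a photon λ = c/f, so λ = 5.421 × 10^-6 m.
Converting to μm: λ = 5.421 μm ≈ 5.42 μm.

5.42 μm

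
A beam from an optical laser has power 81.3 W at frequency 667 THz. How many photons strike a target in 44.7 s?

Total energy: E_total = P·t = 81.3 × 44.7 = 3634 J.
Per-photon energy: E = 4.420·10^-19 J.
N = E_total / E_photon = 8.22·10^21.

8.22·10^21 photons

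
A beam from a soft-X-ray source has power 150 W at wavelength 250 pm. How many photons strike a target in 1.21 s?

2.28 × 10^17 photons

Total energy: E_total = P·t = 150 × 1.21 = 181.5 J.
Per-photon energy: E = 7.946 × 10^-16 J.
N = E_total / E_photon = 2.28 × 10^17.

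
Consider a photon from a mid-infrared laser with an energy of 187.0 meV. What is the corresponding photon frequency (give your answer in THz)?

(h = 6.62607015e-34 J·s, 1 eV = 1.602176634e-19 J.)
In SI units: E = 187.0 meV = 2.9961e-20 J.
For a photon f = E/h, so f = 4.522e13 Hz.
Converting to THz: f = 45.22 THz ≈ 45.2 THz.

45.2 THz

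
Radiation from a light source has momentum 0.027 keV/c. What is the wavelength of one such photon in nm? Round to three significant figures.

First convert: p = 0.027 keV/c = 1.4430 × 10^-26 kg·m/s.
Since λ = h/p for a photon, λ = 4.592 × 10^-8 m.
Converting to nm: λ = 45.92 nm ≈ 45.9 nm.

45.9 nm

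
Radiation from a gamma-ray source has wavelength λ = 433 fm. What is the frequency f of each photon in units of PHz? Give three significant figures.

Take c = 2.99792458e8 m/s.
Convert to SI: λ = 433 fm = 4.33e-13 m.
The photon relation is f = c/λ, giving f = 6.924e20 Hz.
Converting to PHz: f = 692400 PHz ≈ 6.92e5 PHz.

6.92e5 PHz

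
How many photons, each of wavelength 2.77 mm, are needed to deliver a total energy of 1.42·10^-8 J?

1.98·10^14 photons

Per-photon energy: E = 7.171·10^-23 J (from wavelength = 2.77 mm).
N = E_total / E_photon = 1.42·10^-8 J / 7.171·10^-23 J = 1.98·10^14.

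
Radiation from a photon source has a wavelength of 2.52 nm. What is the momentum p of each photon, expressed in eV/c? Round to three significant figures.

492 eV/c

First convert: λ = 2.52 nm = 2.52 × 10^-9 m.
Since p = h/λ for a photon, p = 2.629 × 10^-25 kg·m/s.
Converting to eV/c: p = 492.0 eV/c ≈ 492 eV/c.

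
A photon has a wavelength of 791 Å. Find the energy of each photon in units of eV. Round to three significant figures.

In SI units: λ = 791 Å = 7.91 × 10^-8 m.
Since E = hc/λ for a photon, E = 2.511 × 10^-18 J.
Converting to eV: E = 15.67 eV ≈ 15.7 eV.

15.7 eV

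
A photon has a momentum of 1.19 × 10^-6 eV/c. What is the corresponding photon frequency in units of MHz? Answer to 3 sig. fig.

288 MHz

First convert: p = 1.19 × 10^-6 eV/c = 6.3597 × 10^-34 kg·m/s.
Apply f = pc/h: f = 2.877 × 10^8 Hz.
Converting to MHz: f = 287.7 MHz ≈ 288 MHz.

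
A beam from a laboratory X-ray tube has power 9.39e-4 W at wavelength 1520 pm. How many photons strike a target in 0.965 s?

Total energy: E_total = P·t = 9.39e-4 × 0.965 = 9.061e-4 J.
Per-photon energy: E = 1.307e-16 J.
N = E_total / E_photon = 6.93e12.

6.93e12 photons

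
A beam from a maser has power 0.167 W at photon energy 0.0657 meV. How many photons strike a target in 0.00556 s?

8.82 × 10^19 photons

Total energy: E_total = P·t = 0.167 × 0.00556 = 9.285 × 10^-4 J.
Per-photon energy: E = 1.053 × 10^-23 J.
N = E_total / E_photon = 8.82 × 10^19.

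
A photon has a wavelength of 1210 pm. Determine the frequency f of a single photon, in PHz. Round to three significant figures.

Convert to SI: λ = 1210 pm = 1.21 × 10^-9 m.
For a photon f = c/λ, so f = 2.478 × 10^17 Hz.
Converting to PHz: f = 247.8 PHz ≈ 248 PHz.

248 PHz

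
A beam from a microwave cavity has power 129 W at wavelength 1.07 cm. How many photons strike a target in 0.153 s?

Total energy: E_total = P·t = 129 × 0.153 = 19.74 J.
Per-photon energy: E = 1.856 × 10^-23 J.
N = E_total / E_photon = 1.06 × 10^24.

1.06 × 10^24 photons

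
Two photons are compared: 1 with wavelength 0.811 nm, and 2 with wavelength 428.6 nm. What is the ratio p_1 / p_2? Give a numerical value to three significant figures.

528

p_1 = 8.170 × 10^-25 kg·m/s (from wavelength = 0.811 nm, via p = h/λ).
p_2 = 1.546 × 10^-27 kg·m/s (from wavelength = 428.6 nm, via p = h/λ).
Ratio = 8.170 × 10^-25 / 1.546 × 10^-27 = 528.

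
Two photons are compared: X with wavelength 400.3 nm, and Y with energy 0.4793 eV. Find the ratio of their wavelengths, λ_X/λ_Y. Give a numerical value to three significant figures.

λ_X = 4.003e-7 m (from wavelength = 400.3 nm, via λ given directly).
λ_Y = 2.587e-6 m (from energy = 0.4793 eV, via λ = hc/E).
Ratio = 4.003e-7 / 2.587e-6 = 0.155.

0.155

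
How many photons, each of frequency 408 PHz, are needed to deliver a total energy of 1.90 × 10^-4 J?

7.03 × 10^11 photons

Per-photon energy: E = 2.703 × 10^-16 J (from frequency = 408 PHz).
N = E_total / E_photon = 1.90 × 10^-4 J / 2.703 × 10^-16 J = 7.03 × 10^11.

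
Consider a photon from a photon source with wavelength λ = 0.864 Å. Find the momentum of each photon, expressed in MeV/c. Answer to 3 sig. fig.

0.0144 MeV/c

Convert to SI: λ = 0.864 Å = 8.64 × 10^-11 m.
Apply p = h/λ: p = 7.669 × 10^-24 kg·m/s.
Converting to MeV/c: p = 0.01435 MeV/c ≈ 0.0144 MeV/c.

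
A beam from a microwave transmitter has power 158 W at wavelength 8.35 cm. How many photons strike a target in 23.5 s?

Total energy: E_total = P·t = 158 × 23.5 = 3713 J.
Per-photon energy: E = 2.379e-24 J.
N = E_total / E_photon = 1.56e27.

1.56e27 photons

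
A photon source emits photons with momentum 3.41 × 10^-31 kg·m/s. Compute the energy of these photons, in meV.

Take c = 2.99792458 × 10^8 m/s, 1 eV = 1.602176634 × 10^-19 J.
For a photon E = pc, so E = 1.022 × 10^-22 J.
Converting to meV: E = 0.6381 meV ≈ 0.638 meV.

0.638 meV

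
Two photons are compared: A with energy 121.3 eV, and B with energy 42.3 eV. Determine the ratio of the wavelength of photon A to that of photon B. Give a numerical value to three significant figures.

λ_A = 1.022 × 10^-8 m (from energy = 121.3 eV, via λ = hc/E).
λ_B = 2.931 × 10^-8 m (from energy = 42.3 eV, via λ = hc/E).
Ratio = 1.022 × 10^-8 / 2.931 × 10^-8 = 0.349.

0.349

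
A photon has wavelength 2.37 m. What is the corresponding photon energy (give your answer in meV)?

Since E = hc/λ for a photon, E = 8.382e-26 J.
Converting to meV: E = 5.231e-4 meV ≈ 5.23e-4 meV.

5.23e-4 meV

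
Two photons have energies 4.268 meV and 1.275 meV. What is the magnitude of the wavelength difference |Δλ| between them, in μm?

Using λ = hc/E: λ₁ = 2.9050 × 10^-4 m, λ₂ = 9.7243 × 10^-4 m.
|Δλ| = |2.9050 × 10^-4 − 9.7243 × 10^-4| = 6.82 × 10^-4 m = 682 μm.

682 μm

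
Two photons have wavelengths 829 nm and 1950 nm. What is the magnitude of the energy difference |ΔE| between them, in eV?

0.860 eV

Using E = hc/λ: E₁ = 2.396·10^-19 J, E₂ = 1.019·10^-19 J.
|ΔE| = |2.396·10^-19 − 1.019·10^-19| = 1.38·10^-19 J = 0.860 eV.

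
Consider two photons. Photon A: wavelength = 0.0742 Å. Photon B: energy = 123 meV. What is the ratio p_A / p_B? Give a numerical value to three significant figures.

1.36 × 10^6

p_A = 8.930 × 10^-23 kg·m/s (from wavelength = 0.0742 Å, via p = h/λ).
p_B = 6.573 × 10^-29 kg·m/s (from energy = 123 meV, via p = E/c).
Ratio = 8.930 × 10^-23 / 6.573 × 10^-29 = 1.36 × 10^6.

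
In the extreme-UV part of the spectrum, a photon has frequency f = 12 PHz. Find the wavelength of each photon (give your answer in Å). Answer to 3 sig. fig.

Use c = 2.99792458 × 10^8 m/s.
In SI units: f = 12 PHz = 1.2 × 10^16 Hz.
Since λ = c/f for a photon, λ = 2.498 × 10^-8 m.
Converting to Å: λ = 249.8 Å ≈ 250 Å.

250 Å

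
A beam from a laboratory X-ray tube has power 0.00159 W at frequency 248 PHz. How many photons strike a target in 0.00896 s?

8.67e10 photons

Total energy: E_total = P·t = 0.00159 × 0.00896 = 1.425e-5 J.
Per-photon energy: E = 1.643e-16 J.
N = E_total / E_photon = 8.67e10.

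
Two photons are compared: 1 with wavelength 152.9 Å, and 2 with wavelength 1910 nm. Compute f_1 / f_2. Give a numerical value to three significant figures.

f_1 = 1.961e16 Hz (from wavelength = 152.9 Å, via f = c/λ).
f_2 = 1.570e14 Hz (from wavelength = 1910 nm, via f = c/λ).
Ratio = 1.961e16 / 1.570e14 = 125.

125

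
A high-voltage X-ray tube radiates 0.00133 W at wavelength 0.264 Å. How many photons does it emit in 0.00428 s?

Total energy: E_total = P·t = 0.00133 × 0.00428 = 5.692e-6 J.
Per-photon energy: E = 7.524e-15 J.
N = E_total / E_photon = 7.57e8.

7.57e8 photons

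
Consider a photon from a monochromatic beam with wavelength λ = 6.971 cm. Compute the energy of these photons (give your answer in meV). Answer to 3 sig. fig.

In SI units: λ = 6.971 cm = 0.06971 m.
Since E = hc/λ for a photon, E = 2.850 × 10^-24 J.
Converting to meV: E = 0.01779 meV ≈ 0.0178 meV.

0.0178 meV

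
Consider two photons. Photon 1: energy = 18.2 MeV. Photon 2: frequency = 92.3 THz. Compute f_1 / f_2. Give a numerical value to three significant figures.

4.77 × 10^7

f_1 = 4.401 × 10^21 Hz (from energy = 18.2 MeV, via f = E/h).
f_2 = 9.230 × 10^13 Hz (from frequency = 92.3 THz, via f given directly).
Ratio = 4.401 × 10^21 / 9.230 × 10^13 = 4.77 × 10^7.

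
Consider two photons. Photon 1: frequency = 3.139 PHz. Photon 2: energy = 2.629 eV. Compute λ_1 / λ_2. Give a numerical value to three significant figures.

0.203

λ_1 = 9.551e-8 m (from frequency = 3.139 PHz, via λ = c/f).
λ_2 = 4.716e-7 m (from energy = 2.629 eV, via λ = hc/E).
Ratio = 9.551e-8 / 4.716e-7 = 0.203.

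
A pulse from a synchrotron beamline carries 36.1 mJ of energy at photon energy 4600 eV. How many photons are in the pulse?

4.90 × 10^13 photons

Per-photon energy: E = 7.370 × 10^-16 J (from energy = 4600 eV).
N = E_total / E_photon = 0.0361 J / 7.370 × 10^-16 J = 4.90 × 10^13.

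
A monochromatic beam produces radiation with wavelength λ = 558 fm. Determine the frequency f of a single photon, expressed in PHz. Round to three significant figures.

5.37·10^5 PHz

Take c = 2.99792458·10^8 m/s.
First convert: λ = 558 fm = 5.58·10^-13 m.
The photon relation is f = c/λ, giving f = 5.373·10^20 Hz.
Converting to PHz: f = 537300 PHz ≈ 5.37·10^5 PHz.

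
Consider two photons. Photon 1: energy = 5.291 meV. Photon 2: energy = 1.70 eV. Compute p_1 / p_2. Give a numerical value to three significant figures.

p_1 = 2.828 × 10^-30 kg·m/s (from energy = 5.291 meV, via p = E/c).
p_2 = 9.085 × 10^-28 kg·m/s (from energy = 1.70 eV, via p = E/c).
Ratio = 2.828 × 10^-30 / 9.085 × 10^-28 = 3.11 × 10^-3.

3.11 × 10^-3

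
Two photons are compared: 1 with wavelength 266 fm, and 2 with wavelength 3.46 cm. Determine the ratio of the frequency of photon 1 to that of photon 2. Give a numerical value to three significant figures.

f_1 = 1.127 × 10^21 Hz (from wavelength = 266 fm, via f = c/λ).
f_2 = 8.665 × 10^9 Hz (from wavelength = 3.46 cm, via f = c/λ).
Ratio = 1.127 × 10^21 / 8.665 × 10^9 = 1.30 × 10^11.

1.30 × 10^11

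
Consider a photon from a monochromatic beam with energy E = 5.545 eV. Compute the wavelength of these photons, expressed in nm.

Take h = 6.62607015e-34 J·s, c = 2.99792458e8 m/s, 1 eV = 1.602176634e-19 J.
In SI units: E = 5.545 eV = 8.8841e-19 J.
The photon relation is λ = hc/E, giving λ = 2.236e-7 m.
Converting to nm: λ = 223.6 nm ≈ 224 nm.

224 nm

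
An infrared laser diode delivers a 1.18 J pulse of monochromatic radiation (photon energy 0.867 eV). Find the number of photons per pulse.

8.49 × 10^18 photons

Per-photon energy: E = 1.389 × 10^-19 J (from energy = 0.867 eV).
N = E_total / E_photon = 1.18 J / 1.389 × 10^-19 J = 8.49 × 10^18.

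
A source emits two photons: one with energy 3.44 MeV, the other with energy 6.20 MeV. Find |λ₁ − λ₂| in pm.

0.160 pm

Using λ = hc/E: λ₁ = 3.604e-13 m, λ₂ = 2.000e-13 m.
|Δλ| = |3.604e-13 − 2.000e-13| = 1.60e-13 m = 0.160 pm.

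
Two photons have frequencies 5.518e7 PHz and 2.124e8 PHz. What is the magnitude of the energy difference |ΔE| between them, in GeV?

0.650 GeV

Using E = hf: E₁ = 3.6563e-11 J, E₂ = 1.4074e-10 J.
|ΔE| = |3.6563e-11 − 1.4074e-10| = 1.04e-10 J = 0.650 GeV.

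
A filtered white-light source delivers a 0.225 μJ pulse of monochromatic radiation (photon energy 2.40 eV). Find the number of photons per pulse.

5.85e11 photons

Per-photon energy: E = 3.845e-19 J (from energy = 2.40 eV).
N = E_total / E_photon = 2.25e-7 J / 3.845e-19 J = 5.85e11.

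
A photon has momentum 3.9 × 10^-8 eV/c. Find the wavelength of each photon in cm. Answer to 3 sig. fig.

Use h = 6.62607015 × 10^-34 J·s, c = 2.99792458 × 10^8 m/s, 1 eV = 1.602176634 × 10^-19 J.
In SI units: p = 3.9 × 10^-8 eV/c = 2.0843 × 10^-35 kg·m/s.
Since λ = h/p for a photon, λ = 31.79 m.
Converting to cm: λ = 3179 cm ≈ 3180 cm.

3180 cm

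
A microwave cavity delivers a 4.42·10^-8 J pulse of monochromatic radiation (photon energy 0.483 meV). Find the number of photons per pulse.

Per-photon energy: E = 7.739·10^-23 J (from energy = 0.483 meV).
N = E_total / E_photon = 4.42·10^-8 J / 7.739·10^-23 J = 5.71·10^14.

5.71·10^14 photons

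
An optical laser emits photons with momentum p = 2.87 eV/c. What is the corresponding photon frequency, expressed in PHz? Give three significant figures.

0.694 PHz

(h = 6.62607015 × 10^-34 J·s, c = 2.99792458 × 10^8 m/s, 1 eV = 1.602176634 × 10^-19 J.)
Convert to SI: p = 2.87 eV/c = 1.5338 × 10^-27 kg·m/s.
Since f = pc/h for a photon, f = 6.940 × 10^14 Hz.
Converting to PHz: f = 0.6940 PHz ≈ 0.694 PHz.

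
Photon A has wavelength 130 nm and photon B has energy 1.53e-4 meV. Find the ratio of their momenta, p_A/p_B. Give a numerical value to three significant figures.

p_A = 5.097e-27 kg·m/s (from wavelength = 130 nm, via p = h/λ).
p_B = 8.177e-35 kg·m/s (from energy = 1.53e-4 meV, via p = E/c).
Ratio = 5.097e-27 / 8.177e-35 = 6.23e7.

6.23e7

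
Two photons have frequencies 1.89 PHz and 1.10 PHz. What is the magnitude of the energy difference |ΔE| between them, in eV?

Using E = hf: E₁ = 1.252e-18 J, E₂ = 7.289e-19 J.
|ΔE| = |1.252e-18 − 7.289e-19| = 5.23e-19 J = 3.27 eV.

3.27 eV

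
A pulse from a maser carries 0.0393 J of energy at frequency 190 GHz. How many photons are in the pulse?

Per-photon energy: E = 1.259e-22 J (from frequency = 190 GHz).
N = E_total / E_photon = 0.0393 J / 1.259e-22 J = 3.12e20.

3.12e20 photons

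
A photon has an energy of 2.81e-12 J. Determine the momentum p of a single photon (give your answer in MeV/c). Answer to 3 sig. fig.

17.5 MeV/c

Apply p = E/c: p = 9.373e-21 kg·m/s.
Converting to MeV/c: p = 17.54 MeV/c ≈ 17.5 MeV/c.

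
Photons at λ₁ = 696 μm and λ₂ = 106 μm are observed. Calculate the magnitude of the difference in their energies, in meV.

Using E = hc/λ: E₁ = 2.854 × 10^-22 J, E₂ = 1.874 × 10^-21 J.
|ΔE| = |2.854 × 10^-22 − 1.874 × 10^-21| = 1.59 × 10^-21 J = 9.92 meV.

9.92 meV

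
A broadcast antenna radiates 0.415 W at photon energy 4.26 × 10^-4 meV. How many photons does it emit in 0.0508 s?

3.09 × 10^23 photons

Total energy: E_total = P·t = 0.415 × 0.0508 = 0.02108 J.
Per-photon energy: E = 6.825 × 10^-26 J.
N = E_total / E_photon = 3.09 × 10^23.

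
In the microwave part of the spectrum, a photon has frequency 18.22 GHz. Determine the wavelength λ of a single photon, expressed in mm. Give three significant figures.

16.5 mm

(c = 2.99792458 × 10^8 m/s.)
First convert: f = 18.22 GHz = 1.822 × 10^10 Hz.
Since λ = c/f for a photon, λ = 0.01645 m.
Converting to mm: λ = 16.45 mm ≈ 16.5 mm.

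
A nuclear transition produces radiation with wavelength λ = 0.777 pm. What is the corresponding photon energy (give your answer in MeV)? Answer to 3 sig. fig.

1.60 MeV

First convert: λ = 0.777 pm = 7.77 × 10^-13 m.
The photon relation is E = hc/λ, giving E = 2.557 × 10^-13 J.
Converting to MeV: E = 1.596 MeV ≈ 1.60 MeV.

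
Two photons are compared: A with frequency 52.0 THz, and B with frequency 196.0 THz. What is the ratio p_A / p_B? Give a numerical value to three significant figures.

0.265

p_A = 1.149e-28 kg·m/s (from frequency = 52.0 THz, via p = hf/c).
p_B = 4.332e-28 kg·m/s (from frequency = 196.0 THz, via p = hf/c).
Ratio = 1.149e-28 / 4.332e-28 = 0.265.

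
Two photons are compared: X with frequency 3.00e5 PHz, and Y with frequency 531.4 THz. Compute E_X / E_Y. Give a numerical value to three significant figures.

5.65e5

E_X = 1.988e-13 J (from frequency = 3.00e5 PHz, via E = hf).
E_Y = 3.521e-19 J (from frequency = 531.4 THz, via E = hf).
Ratio = 1.988e-13 / 3.521e-19 = 5.65e5.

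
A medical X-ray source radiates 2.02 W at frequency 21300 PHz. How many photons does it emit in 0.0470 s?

Total energy: E_total = P·t = 2.02 × 0.0470 = 0.09494 J.
Per-photon energy: E = 1.411 × 10^-14 J.
N = E_total / E_photon = 6.73 × 10^12.

6.73 × 10^12 photons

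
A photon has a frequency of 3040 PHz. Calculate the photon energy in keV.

12.6 keV

(h = 6.62607015·10^-34 J·s, 1 eV = 1.602176634·10^-19 J.)
First convert: f = 3040 PHz = 3.04·10^18 Hz.
For a photon E = hf, so E = 2.014·10^-15 J.
Converting to keV: E = 12.57 keV ≈ 12.6 keV.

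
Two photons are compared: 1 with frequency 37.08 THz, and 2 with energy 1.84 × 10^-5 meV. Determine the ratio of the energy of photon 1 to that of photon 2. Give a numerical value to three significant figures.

E_1 = 2.457 × 10^-20 J (from frequency = 37.08 THz, via E = hf).
E_2 = 2.948 × 10^-27 J (from energy = 1.84 × 10^-5 meV, via E given directly).
Ratio = 2.457 × 10^-20 / 2.948 × 10^-27 = 8.33 × 10^6.

8.33 × 10^6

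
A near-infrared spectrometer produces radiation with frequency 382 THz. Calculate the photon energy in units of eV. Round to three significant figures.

1.58 eV

In SI units: f = 382 THz = 3.82e14 Hz.
The photon relation is E = hf, giving E = 2.531e-19 J.
Converting to eV: E = 1.580 eV ≈ 1.58 eV.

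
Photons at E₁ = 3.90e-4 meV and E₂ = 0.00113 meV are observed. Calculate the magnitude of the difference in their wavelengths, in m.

Using λ = hc/E: λ₁ = 3.179 m, λ₂ = 1.097 m.
|Δλ| = |3.179 − 1.097| = 2.08 m.

2.08 m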